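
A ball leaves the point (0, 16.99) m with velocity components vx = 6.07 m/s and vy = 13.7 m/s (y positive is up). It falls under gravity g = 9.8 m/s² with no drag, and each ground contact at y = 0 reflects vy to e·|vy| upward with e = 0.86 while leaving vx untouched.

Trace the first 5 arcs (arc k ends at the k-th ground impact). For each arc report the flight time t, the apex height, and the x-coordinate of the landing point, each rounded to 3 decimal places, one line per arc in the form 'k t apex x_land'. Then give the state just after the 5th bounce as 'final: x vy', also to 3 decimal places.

Arc 1: start y=16.990, vy=13.700 → t=3.726, apex=26.566, x_land=22.619, impact vy=-22.819
  bounce: vy ← 0.86·22.819 = 19.624
Arc 2: start y=0.000, vy=19.624 → t=4.005, apex=19.648, x_land=46.929, impact vy=-19.624
  bounce: vy ← 0.86·19.624 = 16.877
Arc 3: start y=0.000, vy=16.877 → t=3.444, apex=14.532, x_land=67.836, impact vy=-16.877
  bounce: vy ← 0.86·16.877 = 14.514
Arc 4: start y=0.000, vy=14.514 → t=2.962, apex=10.748, x_land=85.815, impact vy=-14.514
  bounce: vy ← 0.86·14.514 = 12.482
Arc 5: start y=0.000, vy=12.482 → t=2.547, apex=7.949, x_land=101.278, impact vy=-12.482
  bounce: vy ← 0.86·12.482 = 10.735

1 3.726 26.566 22.619
2 4.005 19.648 46.929
3 3.444 14.532 67.836
4 2.962 10.748 85.815
5 2.547 7.949 101.278
final: 101.278 10.735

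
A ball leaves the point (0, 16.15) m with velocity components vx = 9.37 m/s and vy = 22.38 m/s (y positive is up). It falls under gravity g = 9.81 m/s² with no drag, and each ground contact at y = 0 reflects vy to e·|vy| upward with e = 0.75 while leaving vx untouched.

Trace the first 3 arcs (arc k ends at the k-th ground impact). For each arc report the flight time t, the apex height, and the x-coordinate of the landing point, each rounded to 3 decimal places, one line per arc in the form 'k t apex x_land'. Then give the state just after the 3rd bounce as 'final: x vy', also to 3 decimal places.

1 5.196 41.678 48.690
2 4.372 23.444 89.660
3 3.279 13.187 120.387
final: 120.387 12.064

Arc 1: start y=16.150, vy=22.380 → t=5.196, apex=41.678, x_land=48.690, impact vy=-28.596
  bounce: vy ← 0.75·28.596 = 21.447
Arc 2: start y=0.000, vy=21.447 → t=4.372, apex=23.444, x_land=89.660, impact vy=-21.447
  bounce: vy ← 0.75·21.447 = 16.085
Arc 3: start y=0.000, vy=16.085 → t=3.279, apex=13.187, x_land=120.387, impact vy=-16.085
  bounce: vy ← 0.75·16.085 = 12.064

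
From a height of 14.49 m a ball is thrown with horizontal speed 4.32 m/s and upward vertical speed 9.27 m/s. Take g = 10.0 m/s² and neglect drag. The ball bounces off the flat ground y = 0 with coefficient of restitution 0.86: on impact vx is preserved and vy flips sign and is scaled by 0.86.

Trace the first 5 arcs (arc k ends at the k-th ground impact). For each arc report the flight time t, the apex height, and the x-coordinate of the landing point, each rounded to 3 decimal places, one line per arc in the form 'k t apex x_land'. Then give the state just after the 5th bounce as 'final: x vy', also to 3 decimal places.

Arc 1: start y=14.490, vy=9.270 → t=2.865, apex=18.787, x_land=12.378, impact vy=-19.384
  bounce: vy ← 0.86·19.384 = 16.670
Arc 2: start y=0.000, vy=16.670 → t=3.334, apex=13.895, x_land=26.781, impact vy=-16.670
  bounce: vy ← 0.86·16.670 = 14.336
Arc 3: start y=0.000, vy=14.336 → t=2.867, apex=10.276, x_land=39.168, impact vy=-14.336
  bounce: vy ← 0.86·14.336 = 12.329
Arc 4: start y=0.000, vy=12.329 → t=2.466, apex=7.600, x_land=49.820, impact vy=-12.329
  bounce: vy ← 0.86·12.329 = 10.603
Arc 5: start y=0.000, vy=10.603 → t=2.121, apex=5.621, x_land=58.981, impact vy=-10.603
  bounce: vy ← 0.86·10.603 = 9.119

1 2.865 18.787 12.378
2 3.334 13.895 26.781
3 2.867 10.276 39.168
4 2.466 7.600 49.820
5 2.121 5.621 58.981
final: 58.981 9.119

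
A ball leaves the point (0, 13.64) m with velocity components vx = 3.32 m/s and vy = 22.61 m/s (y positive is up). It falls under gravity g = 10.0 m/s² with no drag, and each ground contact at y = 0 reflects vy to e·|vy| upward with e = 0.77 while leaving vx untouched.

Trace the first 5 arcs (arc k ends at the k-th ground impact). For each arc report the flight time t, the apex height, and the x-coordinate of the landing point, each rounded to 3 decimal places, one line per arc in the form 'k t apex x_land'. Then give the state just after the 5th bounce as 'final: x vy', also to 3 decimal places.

1 5.061 39.201 16.803
2 4.312 23.242 31.119
3 3.320 13.780 42.142
4 2.557 8.170 50.630
5 1.969 4.844 57.165
final: 57.165 7.579

Arc 1: start y=13.640, vy=22.610 → t=5.061, apex=39.201, x_land=16.803, impact vy=-28.000
  bounce: vy ← 0.77·28.000 = 21.560
Arc 2: start y=0.000, vy=21.560 → t=4.312, apex=23.242, x_land=31.119, impact vy=-21.560
  bounce: vy ← 0.77·21.560 = 16.601
Arc 3: start y=0.000, vy=16.601 → t=3.320, apex=13.780, x_land=42.142, impact vy=-16.601
  bounce: vy ← 0.77·16.601 = 12.783
Arc 4: start y=0.000, vy=12.783 → t=2.557, apex=8.170, x_land=50.630, impact vy=-12.783
  bounce: vy ← 0.77·12.783 = 9.843
Arc 5: start y=0.000, vy=9.843 → t=1.969, apex=4.844, x_land=57.165, impact vy=-9.843
  bounce: vy ← 0.77·9.843 = 7.579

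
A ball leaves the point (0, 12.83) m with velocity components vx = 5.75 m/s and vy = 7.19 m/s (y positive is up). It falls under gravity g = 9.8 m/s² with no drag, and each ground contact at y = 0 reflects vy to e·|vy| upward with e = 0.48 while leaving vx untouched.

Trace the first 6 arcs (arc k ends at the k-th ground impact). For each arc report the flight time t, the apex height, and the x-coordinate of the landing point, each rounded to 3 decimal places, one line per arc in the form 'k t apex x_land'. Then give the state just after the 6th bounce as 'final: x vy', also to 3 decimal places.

1 2.510 15.468 14.435
2 1.706 3.564 24.242
3 0.819 0.821 28.950
4 0.393 0.189 31.209
5 0.189 0.044 32.294
6 0.091 0.010 32.814
final: 32.814 0.213

Arc 1: start y=12.830, vy=7.190 → t=2.510, apex=15.468, x_land=14.435, impact vy=-17.412
  bounce: vy ← 0.48·17.412 = 8.358
Arc 2: start y=0.000, vy=8.358 → t=1.706, apex=3.564, x_land=24.242, impact vy=-8.358
  bounce: vy ← 0.48·8.358 = 4.012
Arc 3: start y=0.000, vy=4.012 → t=0.819, apex=0.821, x_land=28.950, impact vy=-4.012
  bounce: vy ← 0.48·4.012 = 1.926
Arc 4: start y=0.000, vy=1.926 → t=0.393, apex=0.189, x_land=31.209, impact vy=-1.926
  bounce: vy ← 0.48·1.926 = 0.924
Arc 5: start y=0.000, vy=0.924 → t=0.189, apex=0.044, x_land=32.294, impact vy=-0.924
  bounce: vy ← 0.48·0.924 = 0.444
Arc 6: start y=0.000, vy=0.444 → t=0.091, apex=0.010, x_land=32.814, impact vy=-0.444
  bounce: vy ← 0.48·0.444 = 0.213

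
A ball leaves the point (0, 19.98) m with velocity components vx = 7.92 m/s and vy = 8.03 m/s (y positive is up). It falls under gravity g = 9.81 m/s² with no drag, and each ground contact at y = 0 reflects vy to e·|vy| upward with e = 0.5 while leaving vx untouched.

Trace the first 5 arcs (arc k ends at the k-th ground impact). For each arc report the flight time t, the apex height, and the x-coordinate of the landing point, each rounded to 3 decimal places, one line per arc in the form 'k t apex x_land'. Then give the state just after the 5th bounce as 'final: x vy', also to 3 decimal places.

1 2.996 23.266 23.732
2 2.178 5.817 40.982
3 1.089 1.454 49.606
4 0.544 0.364 53.918
5 0.272 0.091 56.075
final: 56.075 0.668

Arc 1: start y=19.980, vy=8.030 → t=2.996, apex=23.266, x_land=23.732, impact vy=-21.366
  bounce: vy ← 0.5·21.366 = 10.683
Arc 2: start y=0.000, vy=10.683 → t=2.178, apex=5.817, x_land=40.982, impact vy=-10.683
  bounce: vy ← 0.5·10.683 = 5.341
Arc 3: start y=0.000, vy=5.341 → t=1.089, apex=1.454, x_land=49.606, impact vy=-5.341
  bounce: vy ← 0.5·5.341 = 2.671
Arc 4: start y=0.000, vy=2.671 → t=0.544, apex=0.364, x_land=53.918, impact vy=-2.671
  bounce: vy ← 0.5·2.671 = 1.335
Arc 5: start y=0.000, vy=1.335 → t=0.272, apex=0.091, x_land=56.075, impact vy=-1.335
  bounce: vy ← 0.5·1.335 = 0.668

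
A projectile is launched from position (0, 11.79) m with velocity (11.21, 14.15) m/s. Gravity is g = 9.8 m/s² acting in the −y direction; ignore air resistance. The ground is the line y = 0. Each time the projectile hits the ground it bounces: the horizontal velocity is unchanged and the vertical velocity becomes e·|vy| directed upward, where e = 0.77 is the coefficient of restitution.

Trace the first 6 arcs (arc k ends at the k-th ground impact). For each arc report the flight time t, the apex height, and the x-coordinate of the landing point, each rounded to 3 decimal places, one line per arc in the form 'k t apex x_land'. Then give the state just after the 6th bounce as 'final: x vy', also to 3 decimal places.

Arc 1: start y=11.790, vy=14.150 → t=3.563, apex=22.005, x_land=39.942, impact vy=-20.768
  bounce: vy ← 0.77·20.768 = 15.991
Arc 2: start y=0.000, vy=15.991 → t=3.264, apex=13.047, x_land=76.526, impact vy=-15.991
  bounce: vy ← 0.77·15.991 = 12.313
Arc 3: start y=0.000, vy=12.313 → t=2.513, apex=7.736, x_land=104.696, impact vy=-12.313
  bounce: vy ← 0.77·12.313 = 9.481
Arc 4: start y=0.000, vy=9.481 → t=1.935, apex=4.586, x_land=126.387, impact vy=-9.481
  bounce: vy ← 0.77·9.481 = 7.301
Arc 5: start y=0.000, vy=7.301 → t=1.490, apex=2.719, x_land=143.088, impact vy=-7.301
  bounce: vy ← 0.77·7.301 = 5.621
Arc 6: start y=0.000, vy=5.621 → t=1.147, apex=1.612, x_land=155.949, impact vy=-5.621
  bounce: vy ← 0.77·5.621 = 4.328

1 3.563 22.005 39.942
2 3.264 13.047 76.526
3 2.513 7.736 104.696
4 1.935 4.586 126.387
5 1.490 2.719 143.088
6 1.147 1.612 155.949
final: 155.949 4.328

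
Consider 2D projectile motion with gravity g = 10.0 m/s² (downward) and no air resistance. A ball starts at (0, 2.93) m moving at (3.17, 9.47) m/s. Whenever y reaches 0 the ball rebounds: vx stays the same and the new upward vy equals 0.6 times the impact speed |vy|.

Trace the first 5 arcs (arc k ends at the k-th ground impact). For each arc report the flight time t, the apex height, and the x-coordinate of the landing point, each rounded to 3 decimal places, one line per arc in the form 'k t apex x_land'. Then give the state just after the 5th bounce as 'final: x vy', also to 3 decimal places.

1 2.165 7.414 6.862
2 1.461 2.669 11.494
3 0.877 0.961 14.274
4 0.526 0.346 15.941
5 0.316 0.125 16.942
final: 16.942 0.947

Arc 1: start y=2.930, vy=9.470 → t=2.165, apex=7.414, x_land=6.862, impact vy=-12.177
  bounce: vy ← 0.6·12.177 = 7.306
Arc 2: start y=0.000, vy=7.306 → t=1.461, apex=2.669, x_land=11.494, impact vy=-7.306
  bounce: vy ← 0.6·7.306 = 4.384
Arc 3: start y=0.000, vy=4.384 → t=0.877, apex=0.961, x_land=14.274, impact vy=-4.384
  bounce: vy ← 0.6·4.384 = 2.630
Arc 4: start y=0.000, vy=2.630 → t=0.526, apex=0.346, x_land=15.941, impact vy=-2.630
  bounce: vy ← 0.6·2.630 = 1.578
Arc 5: start y=0.000, vy=1.578 → t=0.316, apex=0.125, x_land=16.942, impact vy=-1.578
  bounce: vy ← 0.6·1.578 = 0.947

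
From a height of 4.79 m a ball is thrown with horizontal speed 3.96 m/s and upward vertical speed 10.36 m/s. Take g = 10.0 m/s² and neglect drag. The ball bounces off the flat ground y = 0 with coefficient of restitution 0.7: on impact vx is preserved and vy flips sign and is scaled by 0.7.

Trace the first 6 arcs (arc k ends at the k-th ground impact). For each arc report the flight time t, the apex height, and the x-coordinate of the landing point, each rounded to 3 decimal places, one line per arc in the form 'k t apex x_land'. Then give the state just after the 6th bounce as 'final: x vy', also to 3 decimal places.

Arc 1: start y=4.790, vy=10.360 → t=2.461, apex=10.156, x_land=9.746, impact vy=-14.252
  bounce: vy ← 0.7·14.252 = 9.977
Arc 2: start y=0.000, vy=9.977 → t=1.995, apex=4.977, x_land=17.648, impact vy=-9.977
  bounce: vy ← 0.7·9.977 = 6.984
Arc 3: start y=0.000, vy=6.984 → t=1.397, apex=2.439, x_land=23.179, impact vy=-6.984
  bounce: vy ← 0.7·6.984 = 4.889
Arc 4: start y=0.000, vy=4.889 → t=0.978, apex=1.195, x_land=27.051, impact vy=-4.889
  bounce: vy ← 0.7·4.889 = 3.422
Arc 5: start y=0.000, vy=3.422 → t=0.684, apex=0.586, x_land=29.761, impact vy=-3.422
  bounce: vy ← 0.7·3.422 = 2.395
Arc 6: start y=0.000, vy=2.395 → t=0.479, apex=0.287, x_land=31.658, impact vy=-2.395
  bounce: vy ← 0.7·2.395 = 1.677

1 2.461 10.156 9.746
2 1.995 4.977 17.648
3 1.397 2.439 23.179
4 0.978 1.195 27.051
5 0.684 0.586 29.761
6 0.479 0.287 31.658
final: 31.658 1.677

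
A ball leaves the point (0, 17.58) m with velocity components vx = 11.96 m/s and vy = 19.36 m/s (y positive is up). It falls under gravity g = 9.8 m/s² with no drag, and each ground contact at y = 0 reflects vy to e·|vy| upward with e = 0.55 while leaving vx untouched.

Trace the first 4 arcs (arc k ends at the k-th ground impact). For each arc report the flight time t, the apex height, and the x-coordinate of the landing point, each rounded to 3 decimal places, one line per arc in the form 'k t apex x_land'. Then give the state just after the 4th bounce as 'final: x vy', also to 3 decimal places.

1 4.712 36.703 56.360
2 3.011 11.103 92.366
3 1.656 3.359 112.169
4 0.911 1.016 123.061
final: 123.061 2.454

Arc 1: start y=17.580, vy=19.360 → t=4.712, apex=36.703, x_land=56.360, impact vy=-26.821
  bounce: vy ← 0.55·26.821 = 14.752
Arc 2: start y=0.000, vy=14.752 → t=3.011, apex=11.103, x_land=92.366, impact vy=-14.752
  bounce: vy ← 0.55·14.752 = 8.113
Arc 3: start y=0.000, vy=8.113 → t=1.656, apex=3.359, x_land=112.169, impact vy=-8.113
  bounce: vy ← 0.55·8.113 = 4.462
Arc 4: start y=0.000, vy=4.462 → t=0.911, apex=1.016, x_land=123.061, impact vy=-4.462
  bounce: vy ← 0.55·4.462 = 2.454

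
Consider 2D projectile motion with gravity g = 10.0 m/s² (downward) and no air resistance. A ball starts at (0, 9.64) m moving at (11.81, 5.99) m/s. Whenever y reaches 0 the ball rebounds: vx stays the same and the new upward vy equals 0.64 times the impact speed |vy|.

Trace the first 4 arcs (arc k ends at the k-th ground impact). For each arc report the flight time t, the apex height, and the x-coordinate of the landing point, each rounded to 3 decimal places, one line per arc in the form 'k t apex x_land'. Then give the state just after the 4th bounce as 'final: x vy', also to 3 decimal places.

Arc 1: start y=9.640, vy=5.990 → t=2.111, apex=11.434, x_land=24.933, impact vy=-15.122
  bounce: vy ← 0.64·15.122 = 9.678
Arc 2: start y=0.000, vy=9.678 → t=1.936, apex=4.683, x_land=47.793, impact vy=-9.678
  bounce: vy ← 0.64·9.678 = 6.194
Arc 3: start y=0.000, vy=6.194 → t=1.239, apex=1.918, x_land=62.424, impact vy=-6.194
  bounce: vy ← 0.64·6.194 = 3.964
Arc 4: start y=0.000, vy=3.964 → t=0.793, apex=0.786, x_land=71.787, impact vy=-3.964
  bounce: vy ← 0.64·3.964 = 2.537

1 2.111 11.434 24.933
2 1.936 4.683 47.793
3 1.239 1.918 62.424
4 0.793 0.786 71.787
final: 71.787 2.537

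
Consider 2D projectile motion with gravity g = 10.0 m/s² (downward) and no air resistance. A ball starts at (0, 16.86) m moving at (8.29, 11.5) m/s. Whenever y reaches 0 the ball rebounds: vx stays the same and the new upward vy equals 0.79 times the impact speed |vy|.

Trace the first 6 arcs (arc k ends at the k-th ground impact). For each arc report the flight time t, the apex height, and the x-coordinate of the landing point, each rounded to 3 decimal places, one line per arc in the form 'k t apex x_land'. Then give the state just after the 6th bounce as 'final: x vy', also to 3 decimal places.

Arc 1: start y=16.860, vy=11.500 → t=3.317, apex=23.473, x_land=27.495, impact vy=-21.667
  bounce: vy ← 0.79·21.667 = 17.117
Arc 2: start y=0.000, vy=17.117 → t=3.423, apex=14.649, x_land=55.875, impact vy=-17.117
  bounce: vy ← 0.79·17.117 = 13.522
Arc 3: start y=0.000, vy=13.522 → t=2.704, apex=9.143, x_land=78.295, impact vy=-13.522
  bounce: vy ← 0.79·13.522 = 10.683
Arc 4: start y=0.000, vy=10.683 → t=2.137, apex=5.706, x_land=96.006, impact vy=-10.683
  bounce: vy ← 0.79·10.683 = 8.439
Arc 5: start y=0.000, vy=8.439 → t=1.688, apex=3.561, x_land=109.999, impact vy=-8.439
  bounce: vy ← 0.79·8.439 = 6.667
Arc 6: start y=0.000, vy=6.667 → t=1.333, apex=2.222, x_land=121.053, impact vy=-6.667
  bounce: vy ← 0.79·6.667 = 5.267

1 3.317 23.473 27.495
2 3.423 14.649 55.875
3 2.704 9.143 78.295
4 2.137 5.706 96.006
5 1.688 3.561 109.999
6 1.333 2.222 121.053
final: 121.053 5.267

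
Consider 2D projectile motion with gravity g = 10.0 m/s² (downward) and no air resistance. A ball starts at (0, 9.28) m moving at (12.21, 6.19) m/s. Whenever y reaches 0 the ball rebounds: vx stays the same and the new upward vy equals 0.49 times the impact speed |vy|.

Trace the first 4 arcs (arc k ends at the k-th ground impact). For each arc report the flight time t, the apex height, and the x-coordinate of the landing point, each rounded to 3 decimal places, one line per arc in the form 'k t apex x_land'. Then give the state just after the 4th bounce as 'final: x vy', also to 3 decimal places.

Arc 1: start y=9.280, vy=6.190 → t=2.115, apex=11.196, x_land=25.829, impact vy=-14.964
  bounce: vy ← 0.49·14.964 = 7.332
Arc 2: start y=0.000, vy=7.332 → t=1.466, apex=2.688, x_land=43.734, impact vy=-7.332
  bounce: vy ← 0.49·7.332 = 3.593
Arc 3: start y=0.000, vy=3.593 → t=0.719, apex=0.645, x_land=52.508, impact vy=-3.593
  bounce: vy ← 0.49·3.593 = 1.760
Arc 4: start y=0.000, vy=1.760 → t=0.352, apex=0.155, x_land=56.807, impact vy=-1.760
  bounce: vy ← 0.49·1.760 = 0.863

1 2.115 11.196 25.829
2 1.466 2.688 43.734
3 0.719 0.645 52.508
4 0.352 0.155 56.807
final: 56.807 0.863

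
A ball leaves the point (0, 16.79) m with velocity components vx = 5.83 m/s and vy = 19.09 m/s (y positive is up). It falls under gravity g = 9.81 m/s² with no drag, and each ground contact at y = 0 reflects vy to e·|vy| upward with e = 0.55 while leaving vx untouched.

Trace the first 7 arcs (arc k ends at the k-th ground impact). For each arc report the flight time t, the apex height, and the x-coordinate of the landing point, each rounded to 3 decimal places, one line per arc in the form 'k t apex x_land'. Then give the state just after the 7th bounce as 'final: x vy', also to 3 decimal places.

Arc 1: start y=16.790, vy=19.090 → t=4.631, apex=35.364, x_land=26.999, impact vy=-26.341
  bounce: vy ← 0.55·26.341 = 14.488
Arc 2: start y=0.000, vy=14.488 → t=2.954, apex=10.698, x_land=44.219, impact vy=-14.488
  bounce: vy ← 0.55·14.488 = 7.968
Arc 3: start y=0.000, vy=7.968 → t=1.624, apex=3.236, x_land=53.690, impact vy=-7.968
  bounce: vy ← 0.55·7.968 = 4.382
Arc 4: start y=0.000, vy=4.382 → t=0.893, apex=0.979, x_land=58.899, impact vy=-4.382
  bounce: vy ← 0.55·4.382 = 2.410
Arc 5: start y=0.000, vy=2.410 → t=0.491, apex=0.296, x_land=61.764, impact vy=-2.410
  bounce: vy ← 0.55·2.410 = 1.326
Arc 6: start y=0.000, vy=1.326 → t=0.270, apex=0.090, x_land=63.339, impact vy=-1.326
  bounce: vy ← 0.55·1.326 = 0.729
Arc 7: start y=0.000, vy=0.729 → t=0.149, apex=0.027, x_land=64.206, impact vy=-0.729
  bounce: vy ← 0.55·0.729 = 0.401

1 4.631 35.364 26.999
2 2.954 10.698 44.219
3 1.624 3.236 53.690
4 0.893 0.979 58.899
5 0.491 0.296 61.764
6 0.270 0.090 63.339
7 0.149 0.027 64.206
final: 64.206 0.401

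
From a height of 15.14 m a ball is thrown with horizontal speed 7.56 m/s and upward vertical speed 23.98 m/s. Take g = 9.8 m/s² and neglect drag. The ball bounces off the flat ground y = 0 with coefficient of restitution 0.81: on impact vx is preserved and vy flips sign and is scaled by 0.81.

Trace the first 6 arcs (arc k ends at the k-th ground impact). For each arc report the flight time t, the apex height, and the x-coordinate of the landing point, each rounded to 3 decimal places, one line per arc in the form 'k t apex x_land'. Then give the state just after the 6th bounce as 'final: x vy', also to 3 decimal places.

1 5.460 44.479 41.276
2 4.881 29.183 78.175
3 3.953 19.147 108.063
4 3.202 12.562 132.273
5 2.594 8.242 151.882
6 2.101 5.408 167.766
final: 167.766 8.339

Arc 1: start y=15.140, vy=23.980 → t=5.460, apex=44.479, x_land=41.276, impact vy=-29.526
  bounce: vy ← 0.81·29.526 = 23.916
Arc 2: start y=0.000, vy=23.916 → t=4.881, apex=29.183, x_land=78.175, impact vy=-23.916
  bounce: vy ← 0.81·23.916 = 19.372
Arc 3: start y=0.000, vy=19.372 → t=3.953, apex=19.147, x_land=108.063, impact vy=-19.372
  bounce: vy ← 0.81·19.372 = 15.691
Arc 4: start y=0.000, vy=15.691 → t=3.202, apex=12.562, x_land=132.273, impact vy=-15.691
  bounce: vy ← 0.81·15.691 = 12.710
Arc 5: start y=0.000, vy=12.710 → t=2.594, apex=8.242, x_land=151.882, impact vy=-12.710
  bounce: vy ← 0.81·12.710 = 10.295
Arc 6: start y=0.000, vy=10.295 → t=2.101, apex=5.408, x_land=167.766, impact vy=-10.295
  bounce: vy ← 0.81·10.295 = 8.339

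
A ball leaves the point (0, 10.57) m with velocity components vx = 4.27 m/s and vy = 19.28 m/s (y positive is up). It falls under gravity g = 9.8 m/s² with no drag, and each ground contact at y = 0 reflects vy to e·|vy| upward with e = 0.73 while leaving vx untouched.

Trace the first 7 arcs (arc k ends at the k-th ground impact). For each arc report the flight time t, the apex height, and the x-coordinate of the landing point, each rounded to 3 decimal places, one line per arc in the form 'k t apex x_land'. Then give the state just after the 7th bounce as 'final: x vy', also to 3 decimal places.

Arc 1: start y=10.570, vy=19.280 → t=4.422, apex=29.535, x_land=18.884, impact vy=-24.060
  bounce: vy ← 0.73·24.060 = 17.564
Arc 2: start y=0.000, vy=17.564 → t=3.584, apex=15.739, x_land=34.190, impact vy=-17.564
  bounce: vy ← 0.73·17.564 = 12.822
Arc 3: start y=0.000, vy=12.822 → t=2.617, apex=8.387, x_land=45.363, impact vy=-12.822
  bounce: vy ← 0.73·12.822 = 9.360
Arc 4: start y=0.000, vy=9.360 → t=1.910, apex=4.470, x_land=53.519, impact vy=-9.360
  bounce: vy ← 0.73·9.360 = 6.833
Arc 5: start y=0.000, vy=6.833 → t=1.394, apex=2.382, x_land=59.473, impact vy=-6.833
  bounce: vy ← 0.73·6.833 = 4.988
Arc 6: start y=0.000, vy=4.988 → t=1.018, apex=1.269, x_land=63.820, impact vy=-4.988
  bounce: vy ← 0.73·4.988 = 3.641
Arc 7: start y=0.000, vy=3.641 → t=0.743, apex=0.676, x_land=66.993, impact vy=-3.641
  bounce: vy ← 0.73·3.641 = 2.658

1 4.422 29.535 18.884
2 3.584 15.739 34.190
3 2.617 8.387 45.363
4 1.910 4.470 53.519
5 1.394 2.382 59.473
6 1.018 1.269 63.820
7 0.743 0.676 66.993
final: 66.993 2.658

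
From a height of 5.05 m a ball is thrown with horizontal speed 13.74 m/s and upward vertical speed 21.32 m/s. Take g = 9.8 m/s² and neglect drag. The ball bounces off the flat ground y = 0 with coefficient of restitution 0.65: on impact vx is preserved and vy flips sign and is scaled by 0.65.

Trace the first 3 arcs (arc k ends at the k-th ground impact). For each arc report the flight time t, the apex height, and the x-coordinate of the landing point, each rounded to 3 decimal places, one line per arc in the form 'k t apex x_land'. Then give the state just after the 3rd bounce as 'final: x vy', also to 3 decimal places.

1 4.576 28.241 62.877
2 3.121 11.932 105.759
3 2.029 5.041 133.632
final: 133.632 6.461

Arc 1: start y=5.050, vy=21.320 → t=4.576, apex=28.241, x_land=62.877, impact vy=-23.527
  bounce: vy ← 0.65·23.527 = 15.293
Arc 2: start y=0.000, vy=15.293 → t=3.121, apex=11.932, x_land=105.759, impact vy=-15.293
  bounce: vy ← 0.65·15.293 = 9.940
Arc 3: start y=0.000, vy=9.940 → t=2.029, apex=5.041, x_land=133.632, impact vy=-9.940
  bounce: vy ← 0.65·9.940 = 6.461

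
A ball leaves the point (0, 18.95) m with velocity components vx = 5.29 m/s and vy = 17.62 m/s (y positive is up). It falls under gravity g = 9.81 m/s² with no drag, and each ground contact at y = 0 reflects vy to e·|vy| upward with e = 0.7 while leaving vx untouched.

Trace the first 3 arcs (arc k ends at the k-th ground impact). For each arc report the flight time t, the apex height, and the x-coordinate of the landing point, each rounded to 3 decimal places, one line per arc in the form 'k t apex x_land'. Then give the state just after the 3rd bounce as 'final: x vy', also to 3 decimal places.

1 4.459 34.774 23.587
2 3.728 17.039 43.306
3 2.609 8.349 57.109
final: 57.109 8.959

Arc 1: start y=18.950, vy=17.620 → t=4.459, apex=34.774, x_land=23.587, impact vy=-26.120
  bounce: vy ← 0.7·26.120 = 18.284
Arc 2: start y=0.000, vy=18.284 → t=3.728, apex=17.039, x_land=43.306, impact vy=-18.284
  bounce: vy ← 0.7·18.284 = 12.799
Arc 3: start y=0.000, vy=12.799 → t=2.609, apex=8.349, x_land=57.109, impact vy=-12.799
  bounce: vy ← 0.7·12.799 = 8.959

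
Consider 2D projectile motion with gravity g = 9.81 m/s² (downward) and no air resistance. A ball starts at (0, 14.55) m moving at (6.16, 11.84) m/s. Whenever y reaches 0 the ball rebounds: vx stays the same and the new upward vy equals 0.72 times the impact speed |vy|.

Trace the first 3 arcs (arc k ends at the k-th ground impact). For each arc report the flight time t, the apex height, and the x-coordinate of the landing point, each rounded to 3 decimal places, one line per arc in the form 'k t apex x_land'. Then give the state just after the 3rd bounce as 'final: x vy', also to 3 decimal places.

Arc 1: start y=14.550, vy=11.840 → t=3.310, apex=21.695, x_land=20.390, impact vy=-20.631
  bounce: vy ← 0.72·20.631 = 14.855
Arc 2: start y=0.000, vy=14.855 → t=3.028, apex=11.247, x_land=39.045, impact vy=-14.855
  bounce: vy ← 0.72·14.855 = 10.695
Arc 3: start y=0.000, vy=10.695 → t=2.180, apex=5.830, x_land=52.477, impact vy=-10.695
  bounce: vy ← 0.72·10.695 = 7.701

1 3.310 21.695 20.390
2 3.028 11.247 39.045
3 2.180 5.830 52.477
final: 52.477 7.701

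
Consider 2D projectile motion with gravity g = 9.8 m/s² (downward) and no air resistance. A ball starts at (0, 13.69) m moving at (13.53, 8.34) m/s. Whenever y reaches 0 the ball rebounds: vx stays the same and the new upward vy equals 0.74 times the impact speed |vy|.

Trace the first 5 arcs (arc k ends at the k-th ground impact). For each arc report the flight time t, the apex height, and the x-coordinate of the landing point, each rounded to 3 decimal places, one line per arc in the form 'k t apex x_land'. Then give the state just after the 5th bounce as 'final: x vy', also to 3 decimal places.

1 2.727 17.239 36.892
2 2.776 9.440 74.451
3 2.054 5.169 102.245
4 1.520 2.831 122.812
5 1.125 1.550 138.032
final: 138.032 4.079

Arc 1: start y=13.690, vy=8.340 → t=2.727, apex=17.239, x_land=36.892, impact vy=-18.382
  bounce: vy ← 0.74·18.382 = 13.602
Arc 2: start y=0.000, vy=13.602 → t=2.776, apex=9.440, x_land=74.451, impact vy=-13.602
  bounce: vy ← 0.74·13.602 = 10.066
Arc 3: start y=0.000, vy=10.066 → t=2.054, apex=5.169, x_land=102.245, impact vy=-10.066
  bounce: vy ← 0.74·10.066 = 7.449
Arc 4: start y=0.000, vy=7.449 → t=1.520, apex=2.831, x_land=122.812, impact vy=-7.449
  bounce: vy ← 0.74·7.449 = 5.512
Arc 5: start y=0.000, vy=5.512 → t=1.125, apex=1.550, x_land=138.032, impact vy=-5.512
  bounce: vy ← 0.74·5.512 = 4.079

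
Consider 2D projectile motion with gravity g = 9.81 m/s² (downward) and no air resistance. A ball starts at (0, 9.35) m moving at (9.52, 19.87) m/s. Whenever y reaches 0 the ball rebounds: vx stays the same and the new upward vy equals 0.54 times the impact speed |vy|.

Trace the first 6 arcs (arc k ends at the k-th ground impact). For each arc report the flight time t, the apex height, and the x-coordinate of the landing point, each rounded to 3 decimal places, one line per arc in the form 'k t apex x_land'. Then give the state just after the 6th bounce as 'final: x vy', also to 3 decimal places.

Arc 1: start y=9.350, vy=19.870 → t=4.477, apex=29.473, x_land=42.619, impact vy=-24.047
  bounce: vy ← 0.54·24.047 = 12.985
Arc 2: start y=0.000, vy=12.985 → t=2.647, apex=8.594, x_land=67.822, impact vy=-12.985
  bounce: vy ← 0.54·12.985 = 7.012
Arc 3: start y=0.000, vy=7.012 → t=1.430, apex=2.506, x_land=81.432, impact vy=-7.012
  bounce: vy ← 0.54·7.012 = 3.787
Arc 4: start y=0.000, vy=3.787 → t=0.772, apex=0.731, x_land=88.781, impact vy=-3.787
  bounce: vy ← 0.54·3.787 = 2.045
Arc 5: start y=0.000, vy=2.045 → t=0.417, apex=0.213, x_land=92.750, impact vy=-2.045
  bounce: vy ← 0.54·2.045 = 1.104
Arc 6: start y=0.000, vy=1.104 → t=0.225, apex=0.062, x_land=94.893, impact vy=-1.104
  bounce: vy ← 0.54·1.104 = 0.596

1 4.477 29.473 42.619
2 2.647 8.594 67.822
3 1.430 2.506 81.432
4 0.772 0.731 88.781
5 0.417 0.213 92.750
6 0.225 0.062 94.893
final: 94.893 0.596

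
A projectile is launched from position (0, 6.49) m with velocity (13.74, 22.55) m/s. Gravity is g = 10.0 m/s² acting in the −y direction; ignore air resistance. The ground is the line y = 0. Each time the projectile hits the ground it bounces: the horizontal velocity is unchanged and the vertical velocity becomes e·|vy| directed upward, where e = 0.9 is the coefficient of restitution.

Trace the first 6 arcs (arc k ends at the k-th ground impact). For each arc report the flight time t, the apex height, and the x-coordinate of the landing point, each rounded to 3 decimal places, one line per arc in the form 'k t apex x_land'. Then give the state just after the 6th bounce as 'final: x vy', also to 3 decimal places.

Arc 1: start y=6.490, vy=22.550 → t=4.781, apex=31.915, x_land=65.697, impact vy=-25.265
  bounce: vy ← 0.9·25.265 = 22.738
Arc 2: start y=0.000, vy=22.738 → t=4.548, apex=25.851, x_land=128.182, impact vy=-22.738
  bounce: vy ← 0.9·22.738 = 20.464
Arc 3: start y=0.000, vy=20.464 → t=4.093, apex=20.940, x_land=184.418, impact vy=-20.464
  bounce: vy ← 0.9·20.464 = 18.418
Arc 4: start y=0.000, vy=18.418 → t=3.684, apex=16.961, x_land=235.030, impact vy=-18.418
  bounce: vy ← 0.9·18.418 = 16.576
Arc 5: start y=0.000, vy=16.576 → t=3.315, apex=13.738, x_land=280.582, impact vy=-16.576
  bounce: vy ← 0.9·16.576 = 14.919
Arc 6: start y=0.000, vy=14.919 → t=2.984, apex=11.128, x_land=321.578, impact vy=-14.919
  bounce: vy ← 0.9·14.919 = 13.427

1 4.781 31.915 65.697
2 4.548 25.851 128.182
3 4.093 20.940 184.418
4 3.684 16.961 235.030
5 3.315 13.738 280.582
6 2.984 11.128 321.578
final: 321.578 13.427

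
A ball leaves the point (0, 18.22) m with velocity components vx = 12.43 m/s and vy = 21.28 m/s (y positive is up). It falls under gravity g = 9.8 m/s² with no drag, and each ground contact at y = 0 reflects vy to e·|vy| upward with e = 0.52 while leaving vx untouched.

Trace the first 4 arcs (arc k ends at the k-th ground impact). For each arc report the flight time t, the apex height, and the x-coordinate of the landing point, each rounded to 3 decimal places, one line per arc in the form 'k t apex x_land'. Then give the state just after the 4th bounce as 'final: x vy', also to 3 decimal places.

Arc 1: start y=18.220, vy=21.280 → t=5.075, apex=41.324, x_land=63.088, impact vy=-28.460
  bounce: vy ← 0.52·28.460 = 14.799
Arc 2: start y=0.000, vy=14.799 → t=3.020, apex=11.174, x_land=100.629, impact vy=-14.799
  bounce: vy ← 0.52·14.799 = 7.695
Arc 3: start y=0.000, vy=7.695 → t=1.571, apex=3.021, x_land=120.151, impact vy=-7.695
  bounce: vy ← 0.52·7.695 = 4.002
Arc 4: start y=0.000, vy=4.002 → t=0.817, apex=0.817, x_land=130.302, impact vy=-4.002
  bounce: vy ← 0.52·4.002 = 2.081

1 5.075 41.324 63.088
2 3.020 11.174 100.629
3 1.571 3.021 120.151
4 0.817 0.817 130.302
final: 130.302 2.081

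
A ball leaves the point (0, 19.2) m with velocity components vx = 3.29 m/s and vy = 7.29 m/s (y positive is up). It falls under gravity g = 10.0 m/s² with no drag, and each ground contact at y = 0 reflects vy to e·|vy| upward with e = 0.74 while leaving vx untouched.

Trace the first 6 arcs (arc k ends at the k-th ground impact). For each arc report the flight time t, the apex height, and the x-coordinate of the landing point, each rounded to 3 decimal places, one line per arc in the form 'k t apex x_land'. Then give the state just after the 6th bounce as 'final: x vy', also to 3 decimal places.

1 2.820 21.857 9.277
2 3.094 11.969 19.458
3 2.290 6.554 26.991
4 1.694 3.589 32.566
5 1.254 1.965 36.691
6 0.928 1.076 39.744
final: 39.744 3.433

Arc 1: start y=19.200, vy=7.290 → t=2.820, apex=21.857, x_land=9.277, impact vy=-20.908
  bounce: vy ← 0.74·20.908 = 15.472
Arc 2: start y=0.000, vy=15.472 → t=3.094, apex=11.969, x_land=19.458, impact vy=-15.472
  bounce: vy ← 0.74·15.472 = 11.449
Arc 3: start y=0.000, vy=11.449 → t=2.290, apex=6.554, x_land=26.991, impact vy=-11.449
  bounce: vy ← 0.74·11.449 = 8.472
Arc 4: start y=0.000, vy=8.472 → t=1.694, apex=3.589, x_land=32.566, impact vy=-8.472
  bounce: vy ← 0.74·8.472 = 6.270
Arc 5: start y=0.000, vy=6.270 → t=1.254, apex=1.965, x_land=36.691, impact vy=-6.270
  bounce: vy ← 0.74·6.270 = 4.639
Arc 6: start y=0.000, vy=4.639 → t=0.928, apex=1.076, x_land=39.744, impact vy=-4.639
  bounce: vy ← 0.74·4.639 = 3.433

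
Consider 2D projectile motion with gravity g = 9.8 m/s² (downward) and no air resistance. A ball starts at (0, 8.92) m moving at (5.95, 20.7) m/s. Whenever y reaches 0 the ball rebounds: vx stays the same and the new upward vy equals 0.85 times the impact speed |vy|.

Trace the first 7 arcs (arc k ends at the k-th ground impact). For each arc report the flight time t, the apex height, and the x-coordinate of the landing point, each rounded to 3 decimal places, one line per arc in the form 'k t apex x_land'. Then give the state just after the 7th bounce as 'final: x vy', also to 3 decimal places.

Arc 1: start y=8.920, vy=20.700 → t=4.619, apex=30.782, x_land=27.481, impact vy=-24.563
  bounce: vy ← 0.85·24.563 = 20.878
Arc 2: start y=0.000, vy=20.878 → t=4.261, apex=22.240, x_land=52.833, impact vy=-20.878
  bounce: vy ← 0.85·20.878 = 17.746
Arc 3: start y=0.000, vy=17.746 → t=3.622, apex=16.068, x_land=74.382, impact vy=-17.746
  bounce: vy ← 0.85·17.746 = 15.085
Arc 4: start y=0.000, vy=15.085 → t=3.078, apex=11.609, x_land=92.699, impact vy=-15.085
  bounce: vy ← 0.85·15.085 = 12.822
Arc 5: start y=0.000, vy=12.822 → t=2.617, apex=8.388, x_land=108.269, impact vy=-12.822
  bounce: vy ← 0.85·12.822 = 10.899
Arc 6: start y=0.000, vy=10.899 → t=2.224, apex=6.060, x_land=121.503, impact vy=-10.899
  bounce: vy ← 0.85·10.899 = 9.264
Arc 7: start y=0.000, vy=9.264 → t=1.891, apex=4.378, x_land=132.751, impact vy=-9.264
  bounce: vy ← 0.85·9.264 = 7.874

1 4.619 30.782 27.481
2 4.261 22.240 52.833
3 3.622 16.068 74.382
4 3.078 11.609 92.699
5 2.617 8.388 108.269
6 2.224 6.060 121.503
7 1.891 4.378 132.751
final: 132.751 7.874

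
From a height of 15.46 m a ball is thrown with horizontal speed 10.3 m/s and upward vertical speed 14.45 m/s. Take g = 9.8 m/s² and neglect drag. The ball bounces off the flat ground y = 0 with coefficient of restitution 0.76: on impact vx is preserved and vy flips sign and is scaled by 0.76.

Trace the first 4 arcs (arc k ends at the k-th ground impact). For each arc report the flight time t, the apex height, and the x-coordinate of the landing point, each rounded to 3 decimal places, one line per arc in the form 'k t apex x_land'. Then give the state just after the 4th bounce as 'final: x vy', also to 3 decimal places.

1 3.783 26.113 38.965
2 3.509 15.083 75.107
3 2.667 8.712 102.575
4 2.027 5.032 123.451
final: 123.451 7.548

Arc 1: start y=15.460, vy=14.450 → t=3.783, apex=26.113, x_land=38.965, impact vy=-22.623
  bounce: vy ← 0.76·22.623 = 17.194
Arc 2: start y=0.000, vy=17.194 → t=3.509, apex=15.083, x_land=75.107, impact vy=-17.194
  bounce: vy ← 0.76·17.194 = 13.067
Arc 3: start y=0.000, vy=13.067 → t=2.667, apex=8.712, x_land=102.575, impact vy=-13.067
  bounce: vy ← 0.76·13.067 = 9.931
Arc 4: start y=0.000, vy=9.931 → t=2.027, apex=5.032, x_land=123.451, impact vy=-9.931
  bounce: vy ← 0.76·9.931 = 7.548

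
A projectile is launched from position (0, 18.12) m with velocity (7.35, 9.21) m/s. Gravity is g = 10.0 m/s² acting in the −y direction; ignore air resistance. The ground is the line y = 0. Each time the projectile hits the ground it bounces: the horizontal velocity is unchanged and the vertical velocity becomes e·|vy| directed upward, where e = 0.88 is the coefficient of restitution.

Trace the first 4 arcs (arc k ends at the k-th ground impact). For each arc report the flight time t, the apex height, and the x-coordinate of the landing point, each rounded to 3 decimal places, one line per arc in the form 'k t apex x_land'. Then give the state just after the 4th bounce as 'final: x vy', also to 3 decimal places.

1 3.036 22.361 22.313
2 3.722 17.317 49.670
3 3.275 13.410 73.743
4 2.882 10.385 94.928
final: 94.928 12.682

Arc 1: start y=18.120, vy=9.210 → t=3.036, apex=22.361, x_land=22.313, impact vy=-21.148
  bounce: vy ← 0.88·21.148 = 18.610
Arc 2: start y=0.000, vy=18.610 → t=3.722, apex=17.317, x_land=49.670, impact vy=-18.610
  bounce: vy ← 0.88·18.610 = 16.377
Arc 3: start y=0.000, vy=16.377 → t=3.275, apex=13.410, x_land=73.743, impact vy=-16.377
  bounce: vy ← 0.88·16.377 = 14.412
Arc 4: start y=0.000, vy=14.412 → t=2.882, apex=10.385, x_land=94.928, impact vy=-14.412
  bounce: vy ← 0.88·14.412 = 12.682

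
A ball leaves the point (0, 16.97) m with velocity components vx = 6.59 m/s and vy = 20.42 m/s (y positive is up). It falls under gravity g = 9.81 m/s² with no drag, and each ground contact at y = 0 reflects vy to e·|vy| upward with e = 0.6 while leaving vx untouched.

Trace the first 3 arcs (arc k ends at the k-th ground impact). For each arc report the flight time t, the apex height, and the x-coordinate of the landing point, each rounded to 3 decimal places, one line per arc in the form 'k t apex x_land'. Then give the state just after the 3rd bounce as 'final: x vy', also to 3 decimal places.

Arc 1: start y=16.970, vy=20.420 → t=4.873, apex=38.223, x_land=32.114, impact vy=-27.385
  bounce: vy ← 0.6·27.385 = 16.431
Arc 2: start y=0.000, vy=16.431 → t=3.350, apex=13.760, x_land=54.189, impact vy=-16.431
  bounce: vy ← 0.6·16.431 = 9.859
Arc 3: start y=0.000, vy=9.859 → t=2.010, apex=4.954, x_land=67.434, impact vy=-9.859
  bounce: vy ← 0.6·9.859 = 5.915

1 4.873 38.223 32.114
2 3.350 13.760 54.189
3 2.010 4.954 67.434
final: 67.434 5.915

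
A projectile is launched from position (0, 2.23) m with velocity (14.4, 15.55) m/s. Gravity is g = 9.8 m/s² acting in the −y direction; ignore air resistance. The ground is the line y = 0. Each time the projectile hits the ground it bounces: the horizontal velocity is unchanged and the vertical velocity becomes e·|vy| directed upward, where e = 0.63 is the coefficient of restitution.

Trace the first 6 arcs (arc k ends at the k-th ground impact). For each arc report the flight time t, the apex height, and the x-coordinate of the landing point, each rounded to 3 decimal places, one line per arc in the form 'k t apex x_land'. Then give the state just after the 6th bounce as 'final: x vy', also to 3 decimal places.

Arc 1: start y=2.230, vy=15.550 → t=3.311, apex=14.567, x_land=47.677, impact vy=-16.897
  bounce: vy ← 0.63·16.897 = 10.645
Arc 2: start y=0.000, vy=10.645 → t=2.172, apex=5.782, x_land=78.961, impact vy=-10.645
  bounce: vy ← 0.63·10.645 = 6.706
Arc 3: start y=0.000, vy=6.706 → t=1.369, apex=2.295, x_land=98.670, impact vy=-6.706
  bounce: vy ← 0.63·6.706 = 4.225
Arc 4: start y=0.000, vy=4.225 → t=0.862, apex=0.911, x_land=111.086, impact vy=-4.225
  bounce: vy ← 0.63·4.225 = 2.662
Arc 5: start y=0.000, vy=2.662 → t=0.543, apex=0.361, x_land=118.909, impact vy=-2.662
  bounce: vy ← 0.63·2.662 = 1.677
Arc 6: start y=0.000, vy=1.677 → t=0.342, apex=0.143, x_land=123.837, impact vy=-1.677
  bounce: vy ← 0.63·1.677 = 1.056

1 3.311 14.567 47.677
2 2.172 5.782 78.961
3 1.369 2.295 98.670
4 0.862 0.911 111.086
5 0.543 0.361 118.909
6 0.342 0.143 123.837
final: 123.837 1.056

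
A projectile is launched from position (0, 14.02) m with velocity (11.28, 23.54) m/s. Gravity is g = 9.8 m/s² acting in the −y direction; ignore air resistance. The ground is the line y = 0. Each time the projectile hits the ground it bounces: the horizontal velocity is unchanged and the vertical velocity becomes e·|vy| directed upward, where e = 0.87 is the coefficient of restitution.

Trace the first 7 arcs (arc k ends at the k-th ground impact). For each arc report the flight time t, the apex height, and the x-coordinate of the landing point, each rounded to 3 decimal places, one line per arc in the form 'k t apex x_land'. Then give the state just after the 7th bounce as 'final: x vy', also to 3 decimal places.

Arc 1: start y=14.020, vy=23.540 → t=5.340, apex=42.292, x_land=60.234, impact vy=-28.791
  bounce: vy ← 0.87·28.791 = 25.048
Arc 2: start y=0.000, vy=25.048 → t=5.112, apex=32.011, x_land=117.896, impact vy=-25.048
  bounce: vy ← 0.87·25.048 = 21.792
Arc 3: start y=0.000, vy=21.792 → t=4.447, apex=24.229, x_land=168.062, impact vy=-21.792
  bounce: vy ← 0.87·21.792 = 18.959
Arc 4: start y=0.000, vy=18.959 → t=3.869, apex=18.339, x_land=211.706, impact vy=-18.959
  bounce: vy ← 0.87·18.959 = 16.494
Arc 5: start y=0.000, vy=16.494 → t=3.366, apex=13.881, x_land=249.677, impact vy=-16.494
  bounce: vy ← 0.87·16.494 = 14.350
Arc 6: start y=0.000, vy=14.350 → t=2.929, apex=10.506, x_land=282.711, impact vy=-14.350
  bounce: vy ← 0.87·14.350 = 12.485
Arc 7: start y=0.000, vy=12.485 → t=2.548, apex=7.952, x_land=311.451, impact vy=-12.485
  bounce: vy ← 0.87·12.485 = 10.862

1 5.340 42.292 60.234
2 5.112 32.011 117.896
3 4.447 24.229 168.062
4 3.869 18.339 211.706
5 3.366 13.881 249.677
6 2.929 10.506 282.711
7 2.548 7.952 311.451
final: 311.451 10.862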